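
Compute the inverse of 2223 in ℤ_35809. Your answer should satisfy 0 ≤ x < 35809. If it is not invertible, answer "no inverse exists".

gcd(35809, 2223) by repeated division:
35809 = 16·2223 + 241
2223 = 9·241 + 54
241 = 4·54 + 25
54 = 2·25 + 4
25 = 6·4 + 1
4 = 4·1 + 0
The gcd is 1. Working backward:
1 = 25 − 6·4
1 = −6·54 + 13·25
1 = 13·241 − 58·54
1 = −58·2223 + 535·241
1 = 535·35809 − 8618·2223
So 2223·(-8618) ≡ 1 (mod 35809), and -8618 ≡ 27191 (mod 35809).

27191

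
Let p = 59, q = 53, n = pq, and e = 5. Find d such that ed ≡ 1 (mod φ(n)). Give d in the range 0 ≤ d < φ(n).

2413

φ(n) = (p−1)(q−1) = 58·52 = 3016.
Need d with 5·d ≡ 1 (mod 3016). Apply the extended Euclidean algorithm:
3016 = 603·5 + 1
5 = 5·1 + 0
Back-substitute:
1 = 3016 − 603·5
So 5·(-603) ≡ 1 (mod 3016), hence d ≡ -603 ≡ 2413 (mod 3016).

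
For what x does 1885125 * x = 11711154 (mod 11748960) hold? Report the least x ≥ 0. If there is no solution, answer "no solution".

no solution

gcd(1885125, 11748960):
11748960 = 6*1885125 + 438210
1885125 = 4*438210 + 132285
438210 = 3*132285 + 41355
132285 = 3*41355 + 8220
41355 = 5*8220 + 255
8220 = 32*255 + 60
255 = 4*60 + 15
60 = 4*15 + 0
gcd = 15, but 15 ∤ 11711154, so the congruence has no solution.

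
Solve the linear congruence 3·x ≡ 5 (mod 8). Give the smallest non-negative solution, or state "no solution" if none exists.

First find gcd(3, 8):
8 = 2×3 + 2
3 = 1×2 + 1
2 = 2×1 + 0
gcd = 1, so a unique solution mod 8 exists.
Back-substitute for the Bézout coefficients:
1 = 3 − 2
1 = −8 + 3·3
So 3·(3) ≡ 1 (mod 8), giving 3⁻¹ ≡ 3.
x ≡ 3⁻¹·5 ≡ 3·5 ≡ 7 (mod 8).

7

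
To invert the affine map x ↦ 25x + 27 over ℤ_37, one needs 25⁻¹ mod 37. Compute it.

gcd(37, 25) by repeated division:
37 = 1×25 + 12
25 = 2×12 + 1
12 = 12×1 + 0
Since gcd(25, 37) = 1, back-substitute to write 1 as a combination:
1 = 25 − 2·12
1 = −2·37 + 3·25
So 25·3 ≡ 1 (mod 37).

3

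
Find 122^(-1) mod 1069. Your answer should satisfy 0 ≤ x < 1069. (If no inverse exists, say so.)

Extended Euclidean algorithm:
1069 = 8*122 + 93
122 = 1*93 + 29
93 = 3*29 + 6
29 = 4*6 + 5
6 = 1*5 + 1
5 = 5*1 + 0
gcd = 1, so the inverse exists. Back-substitute:
1 = 6 − 5
1 = −29 + 5·6
1 = 5·93 − 16·29
1 = −16·122 + 21·93
1 = 21·1069 − 184·122
Hence 122⁻¹ ≡ -184 ≡ 885 (mod 1069).

885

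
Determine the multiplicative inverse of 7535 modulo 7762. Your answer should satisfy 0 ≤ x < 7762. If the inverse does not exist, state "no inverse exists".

Run Euclid on (7762, 7535):
7762 = 1×7535 + 227
7535 = 33×227 + 44
227 = 5×44 + 7
44 = 6×7 + 2
7 = 3×2 + 1
2 = 2×1 + 0
Since gcd(7535, 7762) = 1, back-substitute to write 1 as a combination:
1 = 7 − 3·2
1 = −3·44 + 19·7
1 = 19·227 − 98·44
1 = −98·7535 + 3253·227
1 = 3253·7762 − 3351·7535
So 7535·(-3351) ≡ 1 (mod 7762), and -3351 ≡ 4411 (mod 7762).

4411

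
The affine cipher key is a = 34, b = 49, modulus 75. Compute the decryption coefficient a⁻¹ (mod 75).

64

Extended Euclidean algorithm:
75 = 2*34 + 7
34 = 4*7 + 6
7 = 1*6 + 1
6 = 6*1 + 0
The gcd is 1. Working backward:
1 = 7 − 6
1 = −34 + 5·7
1 = 5·75 − 11·34
So 34·(-11) ≡ 1 (mod 75), and -11 ≡ 64 (mod 75).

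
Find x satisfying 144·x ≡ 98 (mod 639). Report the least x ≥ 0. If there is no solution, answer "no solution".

gcd(144, 639):
639 = 4·144 + 63
144 = 2·63 + 18
63 = 3·18 + 9
18 = 2·9 + 0
gcd = 9, but 9 ∤ 98, so the congruence has no solution.

no solution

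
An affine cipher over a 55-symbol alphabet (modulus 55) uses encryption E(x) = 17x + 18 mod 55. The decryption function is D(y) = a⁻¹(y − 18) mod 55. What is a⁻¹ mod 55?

Extended Euclidean algorithm:
55 = 3·17 + 4
17 = 4·4 + 1
4 = 4·1 + 0
The gcd is 1. Working backward:
1 = 17 − 4·4
1 = −4·55 + 13·17
So 17·13 ≡ 1 (mod 55).

13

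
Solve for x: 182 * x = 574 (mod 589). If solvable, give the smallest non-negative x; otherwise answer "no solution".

First find gcd(182, 589):
589 = 3·182 + 43
182 = 4·43 + 10
43 = 4·10 + 3
10 = 3·3 + 1
3 = 3·1 + 0
gcd = 1, so a unique solution mod 589 exists.
Back-substitute for the Bézout coefficients:
1 = 10 − 3·3
1 = −3·43 + 13·10
1 = 13·182 − 55·43
1 = −55·589 + 178·182
So 182·(178) ≡ 1 (mod 589), giving 182⁻¹ ≡ 178.
x ≡ 182⁻¹·574 ≡ 178·574 ≡ 275 (mod 589).

275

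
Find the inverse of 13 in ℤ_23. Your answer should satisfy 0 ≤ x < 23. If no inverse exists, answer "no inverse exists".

Extended Euclidean algorithm:
23 = 1*13 + 10
13 = 1*10 + 3
10 = 3*3 + 1
3 = 3*1 + 0
The gcd is 1. Working backward:
1 = 10 − 3·3
1 = −3·13 + 4·10
1 = 4·23 − 7·13
Hence 13⁻¹ ≡ -7 ≡ 16 (mod 23).

16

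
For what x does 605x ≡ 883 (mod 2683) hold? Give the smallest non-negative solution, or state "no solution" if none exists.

First find gcd(605, 2683):
2683 = 4*605 + 263
605 = 2*263 + 79
263 = 3*79 + 26
79 = 3*26 + 1
26 = 26*1 + 0
gcd = 1, so a unique solution mod 2683 exists.
Back-substitute for the Bézout coefficients:
1 = 79 − 3·26
1 = −3·263 + 10·79
1 = 10·605 − 23·263
1 = −23·2683 + 102·605
So 605·(102) ≡ 1 (mod 2683), giving 605⁻¹ ≡ 102.
x ≡ 605⁻¹·883 ≡ 102·883 ≡ 1527 (mod 2683).

1527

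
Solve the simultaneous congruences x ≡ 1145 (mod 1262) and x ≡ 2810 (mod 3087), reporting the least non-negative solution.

2284103

Write x = 1145 + 1262·k. Then 1262·k ≡ 2810 − 1145 ≡ 1665 (mod 3087).
Need 1262⁻¹ mod 3087. Extended Euclid on (3087, 1262):
3087 = 2·1262 + 563
1262 = 2·563 + 136
563 = 4·136 + 19
136 = 7·19 + 3
19 = 6·3 + 1
3 = 3·1 + 0
Back-substitute:
1 = 19 − 6·3
1 = −6·136 + 43·19
1 = 43·563 − 178·136
1 = −178·1262 + 399·563
1 = 399·3087 − 976·1262
1262⁻¹ ≡ 2111 (mod 3087), so k ≡ 2111·1665 ≡ 1809 (mod 3087).
x = 1145 + 1262·1809 = 2284103.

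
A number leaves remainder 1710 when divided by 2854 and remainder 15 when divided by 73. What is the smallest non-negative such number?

Write x = 1710 + 2854·k. Then 2854·k ≡ 15 − 1710 ≡ 57 (mod 73).
Need 2854⁻¹ mod 73. Extended Euclid on (73, 7):
73 = 10*7 + 3
7 = 2*3 + 1
3 = 3*1 + 0
Back-substitute:
1 = 7 − 2·3
1 = −2·73 + 21·7
2854⁻¹ ≡ 21 (mod 73), so k ≡ 21·57 ≡ 29 (mod 73).
x = 1710 + 2854·29 = 84476.

84476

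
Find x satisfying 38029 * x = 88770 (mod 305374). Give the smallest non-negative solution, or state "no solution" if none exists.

First find gcd(38029, 305374):
305374 = 8·38029 + 1142
38029 = 33·1142 + 343
1142 = 3·343 + 113
343 = 3·113 + 4
113 = 28·4 + 1
4 = 4·1 + 0
gcd = 1, so a unique solution mod 305374 exists.
Back-substitute for the Bézout coefficients:
1 = 113 − 28·4
1 = −28·343 + 85·113
1 = 85·1142 − 283·343
1 = −283·38029 + 9424·1142
1 = 9424·305374 − 75675·38029
So 38029·(-75675) ≡ 1 (mod 305374), giving 38029⁻¹ ≡ 229699.
x ≡ 38029⁻¹·88770 ≡ 229699·88770 ≡ 252876 (mod 305374).

252876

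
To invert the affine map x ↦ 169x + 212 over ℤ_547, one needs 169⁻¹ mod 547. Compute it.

123

gcd(547, 169) by repeated division:
547 = 3·169 + 40
169 = 4·40 + 9
40 = 4·9 + 4
9 = 2·4 + 1
4 = 4·1 + 0
gcd = 1, so the inverse exists. Back-substitute:
1 = 9 − 2·4
1 = −2·40 + 9·9
1 = 9·169 − 38·40
1 = −38·547 + 123·169
So 169·123 ≡ 1 (mod 547).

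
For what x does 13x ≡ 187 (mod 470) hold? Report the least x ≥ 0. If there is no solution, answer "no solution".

159

First find gcd(13, 470):
470 = 36×13 + 2
13 = 6×2 + 1
2 = 2×1 + 0
gcd = 1, so a unique solution mod 470 exists.
Back-substitute for the Bézout coefficients:
1 = 13 − 6·2
1 = −6·470 + 217·13
So 13·(217) ≡ 1 (mod 470), giving 13⁻¹ ≡ 217.
x ≡ 13⁻¹·187 ≡ 217·187 ≡ 159 (mod 470).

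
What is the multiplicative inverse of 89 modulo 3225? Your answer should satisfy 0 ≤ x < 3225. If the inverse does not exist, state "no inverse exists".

Run Euclid on (3225, 89):
3225 = 36*89 + 21
89 = 4*21 + 5
21 = 4*5 + 1
5 = 5*1 + 0
Since gcd(89, 3225) = 1, back-substitute to write 1 as a combination:
1 = 21 − 4·5
1 = −4·89 + 17·21
1 = 17·3225 − 616·89
Thus 89·(-616) ≡ 1 (mod 3225); reducing, -616 mod 3225 = 2609.

2609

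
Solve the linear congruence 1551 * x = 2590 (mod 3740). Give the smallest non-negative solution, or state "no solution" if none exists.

no solution

gcd(1551, 3740):
3740 = 2·1551 + 638
1551 = 2·638 + 275
638 = 2·275 + 88
275 = 3·88 + 11
88 = 8·11 + 0
gcd = 11, but 11 ∤ 2590, so the congruence has no solution.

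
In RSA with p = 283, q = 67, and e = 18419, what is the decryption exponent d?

φ(n) = (p−1)(q−1) = 282·66 = 18612.
Need d with 18419·d ≡ 1 (mod 18612). Apply the extended Euclidean algorithm:
18612 = 1·18419 + 193
18419 = 95·193 + 84
193 = 2·84 + 25
84 = 3·25 + 9
25 = 2·9 + 7
9 = 1·7 + 2
7 = 3·2 + 1
2 = 2·1 + 0
Back-substitute:
1 = 7 − 3·2
1 = −3·9 + 4·7
1 = 4·25 − 11·9
1 = −11·84 + 37·25
1 = 37·193 − 85·84
1 = −85·18419 + 8112·193
1 = 8112·18612 − 8197·18419
So 18419·(-8197) ≡ 1 (mod 18612), hence d ≡ -8197 ≡ 10415 (mod 18612).

10415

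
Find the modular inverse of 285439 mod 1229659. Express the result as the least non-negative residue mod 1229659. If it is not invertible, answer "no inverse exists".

863138

Apply the Euclidean algorithm to 1229659 and 285439:
1229659 = 4·285439 + 87903
285439 = 3·87903 + 21730
87903 = 4·21730 + 983
21730 = 22·983 + 104
983 = 9·104 + 47
104 = 2·47 + 10
47 = 4·10 + 7
10 = 1·7 + 3
7 = 2·3 + 1
3 = 3·1 + 0
The gcd is 1. Working backward:
1 = 7 − 2·3
1 = −2·10 + 3·7
1 = 3·47 − 14·10
1 = −14·104 + 31·47
1 = 31·983 − 293·104
1 = −293·21730 + 6477·983
1 = 6477·87903 − 26201·21730
1 = −26201·285439 + 85080·87903
1 = 85080·1229659 − 366521·285439
Thus 285439·(-366521) ≡ 1 (mod 1229659); reducing, -366521 mod 1229659 = 863138.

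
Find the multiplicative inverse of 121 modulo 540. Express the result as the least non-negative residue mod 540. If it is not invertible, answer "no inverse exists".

241

Run Euclid on (540, 121):
540 = 4·121 + 56
121 = 2·56 + 9
56 = 6·9 + 2
9 = 4·2 + 1
2 = 2·1 + 0
gcd = 1, so the inverse exists. Back-substitute:
1 = 9 − 4·2
1 = −4·56 + 25·9
1 = 25·121 − 54·56
1 = −54·540 + 241·121
So 121·241 ≡ 1 (mod 540).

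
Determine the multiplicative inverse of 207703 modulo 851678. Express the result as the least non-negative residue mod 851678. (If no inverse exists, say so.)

Run Euclid on (851678, 207703):
851678 = 4*207703 + 20866
207703 = 9*20866 + 19909
20866 = 1*19909 + 957
19909 = 20*957 + 769
957 = 1*769 + 188
769 = 4*188 + 17
188 = 11*17 + 1
17 = 17*1 + 0
Since gcd(207703, 851678) = 1, back-substitute to write 1 as a combination:
1 = 188 − 11·17
1 = −11·769 + 45·188
1 = 45·957 − 56·769
1 = −56·19909 + 1165·957
1 = 1165·20866 − 1221·19909
1 = −1221·207703 + 12154·20866
1 = 12154·851678 − 49837·207703
So 207703·(-49837) ≡ 1 (mod 851678), and -49837 ≡ 801841 (mod 851678).

801841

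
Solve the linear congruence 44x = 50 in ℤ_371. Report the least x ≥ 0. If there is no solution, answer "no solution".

First find gcd(44, 371):
371 = 8·44 + 19
44 = 2·19 + 6
19 = 3·6 + 1
6 = 6·1 + 0
gcd = 1, so a unique solution mod 371 exists.
Back-substitute for the Bézout coefficients:
1 = 19 − 3·6
1 = −3·44 + 7·19
1 = 7·371 − 59·44
So 44·(-59) ≡ 1 (mod 371), giving 44⁻¹ ≡ 312.
x ≡ 44⁻¹·50 ≡ 312·50 ≡ 18 (mod 371).

18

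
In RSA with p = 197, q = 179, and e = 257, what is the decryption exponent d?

34345

φ(n) = (p−1)(q−1) = 196·178 = 34888.
Need d with 257·d ≡ 1 (mod 34888). Apply the extended Euclidean algorithm:
34888 = 135×257 + 193
257 = 1×193 + 64
193 = 3×64 + 1
64 = 64×1 + 0
Back-substitute:
1 = 193 − 3·64
1 = −3·257 + 4·193
1 = 4·34888 − 543·257
So 257·(-543) ≡ 1 (mod 34888), hence d ≡ -543 ≡ 34345 (mod 34888).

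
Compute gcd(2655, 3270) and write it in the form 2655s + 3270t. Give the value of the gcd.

Euclidean algorithm:
3270 = 1×2655 + 615
2655 = 4×615 + 195
615 = 3×195 + 30
195 = 6×30 + 15
30 = 2×15 + 0
gcd(2655, 3270) = 15.
Back-substituting:
15 = 195 − 6·30
15 = −6·615 + 19·195
15 = 19·2655 − 82·615
15 = −82·3270 + 101·2655
So 15 = (-82)·3270 + (101)·2655.

15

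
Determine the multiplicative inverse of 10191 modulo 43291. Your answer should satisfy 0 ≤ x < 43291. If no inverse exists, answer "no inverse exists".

gcd(43291, 10191) by repeated division:
43291 = 4×10191 + 2527
10191 = 4×2527 + 83
2527 = 30×83 + 37
83 = 2×37 + 9
37 = 4×9 + 1
9 = 9×1 + 0
The gcd is 1. Working backward:
1 = 37 − 4·9
1 = −4·83 + 9·37
1 = 9·2527 − 274·83
1 = −274·10191 + 1105·2527
1 = 1105·43291 − 4694·10191
Thus 10191·(-4694) ≡ 1 (mod 43291); reducing, -4694 mod 43291 = 38597.

38597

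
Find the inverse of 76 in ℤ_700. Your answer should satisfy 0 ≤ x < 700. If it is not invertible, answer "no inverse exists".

no inverse exists

Compute gcd(76, 700):
700 = 9·76 + 16
76 = 4·16 + 12
16 = 1·12 + 4
12 = 3·4 + 0
gcd(76, 700) = 4 ≠ 1, so 76 has no multiplicative inverse modulo 700.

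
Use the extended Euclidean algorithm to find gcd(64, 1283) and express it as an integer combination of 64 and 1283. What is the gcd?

1

Euclidean algorithm:
1283 = 20×64 + 3
64 = 21×3 + 1
3 = 3×1 + 0
gcd(64, 1283) = 1.
Working backward:
1 = 64 − 21·3
1 = −21·1283 + 421·64
So 1 = (-21)·1283 + (421)·64.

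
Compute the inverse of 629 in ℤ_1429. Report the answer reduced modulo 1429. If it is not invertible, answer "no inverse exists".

1195

Apply the Euclidean algorithm to 1429 and 629:
1429 = 2·629 + 171
629 = 3·171 + 116
171 = 1·116 + 55
116 = 2·55 + 6
55 = 9·6 + 1
6 = 6·1 + 0
Since gcd(629, 1429) = 1, back-substitute to write 1 as a combination:
1 = 55 − 9·6
1 = −9·116 + 19·55
1 = 19·171 − 28·116
1 = −28·629 + 103·171
1 = 103·1429 − 234·629
Hence 629⁻¹ ≡ -234 ≡ 1195 (mod 1429).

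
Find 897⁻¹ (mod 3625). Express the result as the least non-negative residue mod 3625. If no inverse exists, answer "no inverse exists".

3233

Apply the Euclidean algorithm to 3625 and 897:
3625 = 4·897 + 37
897 = 24·37 + 9
37 = 4·9 + 1
9 = 9·1 + 0
gcd = 1, so the inverse exists. Back-substitute:
1 = 37 − 4·9
1 = −4·897 + 97·37
1 = 97·3625 − 392·897
Hence 897⁻¹ ≡ -392 ≡ 3233 (mod 3625).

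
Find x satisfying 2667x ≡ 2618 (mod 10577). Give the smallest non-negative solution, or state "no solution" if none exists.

First find gcd(2667, 10577):
10577 = 3×2667 + 2576
2667 = 1×2576 + 91
2576 = 28×91 + 28
91 = 3×28 + 7
28 = 4×7 + 0
gcd = 7 and 7 | 2618, so solutions exist. Divide through by 7: 381x ≡ 374 (mod 1511).
Now find 381⁻¹ mod 1511:
1511 = 3*381 + 368
381 = 1*368 + 13
368 = 28*13 + 4
13 = 3*4 + 1
4 = 4*1 + 0
Back-substitute:
1 = 13 − 3·4
1 = −3·368 + 85·13
1 = 85·381 − 88·368
1 = −88·1511 + 349·381
So 381⁻¹ ≡ 349 (mod 1511).
Then x ≡ 349·374 ≡ 580 (mod 1511); the smallest non-negative solution is x = 580.

580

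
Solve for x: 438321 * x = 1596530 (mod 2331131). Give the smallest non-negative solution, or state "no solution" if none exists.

1855879

First find gcd(438321, 2331131):
2331131 = 5×438321 + 139526
438321 = 3×139526 + 19743
139526 = 7×19743 + 1325
19743 = 14×1325 + 1193
1325 = 1×1193 + 132
1193 = 9×132 + 5
132 = 26×5 + 2
5 = 2×2 + 1
2 = 2×1 + 0
gcd = 1, so a unique solution mod 2331131 exists.
Back-substitute for the Bézout coefficients:
1 = 5 − 2·2
1 = −2·132 + 53·5
1 = 53·1193 − 479·132
1 = −479·1325 + 532·1193
1 = 532·19743 − 7927·1325
1 = −7927·139526 + 56021·19743
1 = 56021·438321 − 175990·139526
1 = −175990·2331131 + 935971·438321
So 438321·(935971) ≡ 1 (mod 2331131), giving 438321⁻¹ ≡ 935971.
x ≡ 438321⁻¹·1596530 ≡ 935971·1596530 ≡ 1855879 (mod 2331131).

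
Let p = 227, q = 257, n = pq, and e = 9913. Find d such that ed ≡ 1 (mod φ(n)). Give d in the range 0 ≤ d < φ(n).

49545

φ(n) = (p−1)(q−1) = 226·256 = 57856.
Need d with 9913·d ≡ 1 (mod 57856). Apply the extended Euclidean algorithm:
57856 = 5·9913 + 8291
9913 = 1·8291 + 1622
8291 = 5·1622 + 181
1622 = 8·181 + 174
181 = 1·174 + 7
174 = 24·7 + 6
7 = 1·6 + 1
6 = 6·1 + 0
Back-substitute:
1 = 7 − 6
1 = −174 + 25·7
1 = 25·181 − 26·174
1 = −26·1622 + 233·181
1 = 233·8291 − 1191·1622
1 = −1191·9913 + 1424·8291
1 = 1424·57856 − 8311·9913
So 9913·(-8311) ≡ 1 (mod 57856), hence d ≡ -8311 ≡ 49545 (mod 57856).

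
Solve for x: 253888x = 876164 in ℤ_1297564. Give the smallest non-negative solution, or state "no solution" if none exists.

First find gcd(253888, 1297564):
1297564 = 5·253888 + 28124
253888 = 9·28124 + 772
28124 = 36·772 + 332
772 = 2·332 + 108
332 = 3·108 + 8
108 = 13·8 + 4
8 = 2·4 + 0
gcd = 4 and 4 | 876164, so solutions exist. Divide through by 4: 63472x ≡ 219041 (mod 324391).
Now find 63472⁻¹ mod 324391:
324391 = 5*63472 + 7031
63472 = 9*7031 + 193
7031 = 36*193 + 83
193 = 2*83 + 27
83 = 3*27 + 2
27 = 13*2 + 1
2 = 2*1 + 0
Back-substitute:
1 = 27 − 13·2
1 = −13·83 + 40·27
1 = 40·193 − 93·83
1 = −93·7031 + 3388·193
1 = 3388·63472 − 30585·7031
1 = −30585·324391 + 156313·63472
So 63472⁻¹ ≡ 156313 (mod 324391).
Then x ≡ 156313·219041 ≡ 134565 (mod 324391); the smallest non-negative solution is x = 134565.

134565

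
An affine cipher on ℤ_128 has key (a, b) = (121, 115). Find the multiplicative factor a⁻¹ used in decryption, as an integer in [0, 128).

73

gcd(128, 121) by repeated division:
128 = 1*121 + 7
121 = 17*7 + 2
7 = 3*2 + 1
2 = 2*1 + 0
The gcd is 1. Working backward:
1 = 7 − 3·2
1 = −3·121 + 52·7
1 = 52·128 − 55·121
Thus 121·(-55) ≡ 1 (mod 128); reducing, -55 mod 128 = 73.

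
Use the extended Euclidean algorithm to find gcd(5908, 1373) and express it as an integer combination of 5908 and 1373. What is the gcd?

Apply Euclid's algorithm to 5908 and 1373:
5908 = 4×1373 + 416
1373 = 3×416 + 125
416 = 3×125 + 41
125 = 3×41 + 2
41 = 20×2 + 1
2 = 2×1 + 0
gcd(5908, 1373) = 1.
Express as a combination:
1 = 41 − 20·2
1 = −20·125 + 61·41
1 = 61·416 − 203·125
1 = −203·1373 + 670·416
1 = 670·5908 − 2883·1373
So 1 = (670)·5908 + (-2883)·1373.

1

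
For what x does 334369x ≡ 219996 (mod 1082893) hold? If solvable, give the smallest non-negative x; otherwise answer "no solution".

29634

First find gcd(334369, 1082893):
1082893 = 3×334369 + 79786
334369 = 4×79786 + 15225
79786 = 5×15225 + 3661
15225 = 4×3661 + 581
3661 = 6×581 + 175
581 = 3×175 + 56
175 = 3×56 + 7
56 = 8×7 + 0
gcd = 7 and 7 | 219996, so solutions exist. Divide through by 7: 47767x ≡ 31428 (mod 154699).
Now find 47767⁻¹ mod 154699:
154699 = 3*47767 + 11398
47767 = 4*11398 + 2175
11398 = 5*2175 + 523
2175 = 4*523 + 83
523 = 6*83 + 25
83 = 3*25 + 8
25 = 3*8 + 1
8 = 8*1 + 0
Back-substitute:
1 = 25 − 3·8
1 = −3·83 + 10·25
1 = 10·523 − 63·83
1 = −63·2175 + 262·523
1 = 262·11398 − 1373·2175
1 = −1373·47767 + 5754·11398
1 = 5754·154699 − 18635·47767
So 47767·(-18635) ≡ 1 (mod 154699), i.e. 47767⁻¹ ≡ 136064.
Then x ≡ 136064·31428 ≡ 29634 (mod 154699); the smallest non-negative solution is x = 29634.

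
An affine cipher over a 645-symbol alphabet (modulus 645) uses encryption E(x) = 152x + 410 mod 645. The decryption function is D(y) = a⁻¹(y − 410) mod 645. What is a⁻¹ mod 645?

488

Apply the Euclidean algorithm to 645 and 152:
645 = 4×152 + 37
152 = 4×37 + 4
37 = 9×4 + 1
4 = 4×1 + 0
The gcd is 1. Working backward:
1 = 37 − 9·4
1 = −9·152 + 37·37
1 = 37·645 − 157·152
Hence 152⁻¹ ≡ -157 ≡ 488 (mod 645).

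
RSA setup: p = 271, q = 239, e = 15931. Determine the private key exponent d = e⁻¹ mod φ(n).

31051

φ(n) = (p−1)(q−1) = 270·238 = 64260.
Need d with 15931·d ≡ 1 (mod 64260). Apply the extended Euclidean algorithm:
64260 = 4·15931 + 536
15931 = 29·536 + 387
536 = 1·387 + 149
387 = 2·149 + 89
149 = 1·89 + 60
89 = 1·60 + 29
60 = 2·29 + 2
29 = 14·2 + 1
2 = 2·1 + 0
Back-substitute:
1 = 29 − 14·2
1 = −14·60 + 29·29
1 = 29·89 − 43·60
1 = −43·149 + 72·89
1 = 72·387 − 187·149
1 = −187·536 + 259·387
1 = 259·15931 − 7698·536
1 = −7698·64260 + 31051·15931
So 15931·31051 ≡ 1 (mod 64260), hence d = 31051.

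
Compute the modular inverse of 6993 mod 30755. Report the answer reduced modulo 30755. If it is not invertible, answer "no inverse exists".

Apply the Euclidean algorithm to 30755 and 6993:
30755 = 4*6993 + 2783
6993 = 2*2783 + 1427
2783 = 1*1427 + 1356
1427 = 1*1356 + 71
1356 = 19*71 + 7
71 = 10*7 + 1
7 = 7*1 + 0
Since gcd(6993, 30755) = 1, back-substitute to write 1 as a combination:
1 = 71 − 10·7
1 = −10·1356 + 191·71
1 = 191·1427 − 201·1356
1 = −201·2783 + 392·1427
1 = 392·6993 − 985·2783
1 = −985·30755 + 4332·6993
So 6993·4332 ≡ 1 (mod 30755).

4332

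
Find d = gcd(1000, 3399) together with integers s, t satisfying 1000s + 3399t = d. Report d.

Repeated division:
3399 = 3·1000 + 399
1000 = 2·399 + 202
399 = 1·202 + 197
202 = 1·197 + 5
197 = 39·5 + 2
5 = 2·2 + 1
2 = 2·1 + 0
gcd(1000, 3399) = 1.
Express as a combination:
1 = 5 − 2·2
1 = −2·197 + 79·5
1 = 79·202 − 81·197
1 = −81·399 + 160·202
1 = 160·1000 − 401·399
1 = −401·3399 + 1363·1000
So 1 = (-401)·3399 + (1363)·1000.

1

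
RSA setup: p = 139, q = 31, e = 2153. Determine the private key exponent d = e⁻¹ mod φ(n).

3317

φ(n) = (p−1)(q−1) = 138·30 = 4140.
Need d with 2153·d ≡ 1 (mod 4140). Apply the extended Euclidean algorithm:
4140 = 1×2153 + 1987
2153 = 1×1987 + 166
1987 = 11×166 + 161
166 = 1×161 + 5
161 = 32×5 + 1
5 = 5×1 + 0
Back-substitute:
1 = 161 − 32·5
1 = −32·166 + 33·161
1 = 33·1987 − 395·166
1 = −395·2153 + 428·1987
1 = 428·4140 − 823·2153
So 2153·(-823) ≡ 1 (mod 4140), hence d ≡ -823 ≡ 3317 (mod 4140).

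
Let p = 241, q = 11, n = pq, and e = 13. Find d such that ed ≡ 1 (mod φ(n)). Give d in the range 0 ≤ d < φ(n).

1477

φ(n) = (p−1)(q−1) = 240·10 = 2400.
Need d with 13·d ≡ 1 (mod 2400). Apply the extended Euclidean algorithm:
2400 = 184*13 + 8
13 = 1*8 + 5
8 = 1*5 + 3
5 = 1*3 + 2
3 = 1*2 + 1
2 = 2*1 + 0
Back-substitute:
1 = 3 − 2
1 = −5 + 2·3
1 = 2·8 − 3·5
1 = −3·13 + 5·8
1 = 5·2400 − 923·13
So 13·(-923) ≡ 1 (mod 2400), hence d ≡ -923 ≡ 1477 (mod 2400).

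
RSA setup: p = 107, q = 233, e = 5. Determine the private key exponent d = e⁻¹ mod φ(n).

φ(n) = (p−1)(q−1) = 106·232 = 24592.
Need d with 5·d ≡ 1 (mod 24592). Apply the extended Euclidean algorithm:
24592 = 4918·5 + 2
5 = 2·2 + 1
2 = 2·1 + 0
Back-substitute:
1 = 5 − 2·2
1 = −2·24592 + 9837·5
So 5·9837 ≡ 1 (mod 24592), hence d = 9837.

9837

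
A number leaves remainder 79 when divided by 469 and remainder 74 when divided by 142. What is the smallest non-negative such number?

10866

Write x = 79 + 469·k. Then 469·k ≡ 74 − 79 ≡ 137 (mod 142).
Need 469⁻¹ mod 142. Extended Euclid on (142, 43):
142 = 3×43 + 13
43 = 3×13 + 4
13 = 3×4 + 1
4 = 4×1 + 0
Back-substitute:
1 = 13 − 3·4
1 = −3·43 + 10·13
1 = 10·142 − 33·43
469⁻¹ ≡ 109 (mod 142), so k ≡ 109·137 ≡ 23 (mod 142).
x = 79 + 469·23 = 10866.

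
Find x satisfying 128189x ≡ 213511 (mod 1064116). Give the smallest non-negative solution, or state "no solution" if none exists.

982011

First find gcd(128189, 1064116):
1064116 = 8*128189 + 38604
128189 = 3*38604 + 12377
38604 = 3*12377 + 1473
12377 = 8*1473 + 593
1473 = 2*593 + 287
593 = 2*287 + 19
287 = 15*19 + 2
19 = 9*2 + 1
2 = 2*1 + 0
gcd = 1, so a unique solution mod 1064116 exists.
Back-substitute for the Bézout coefficients:
1 = 19 − 9·2
1 = −9·287 + 136·19
1 = 136·593 − 281·287
1 = −281·1473 + 698·593
1 = 698·12377 − 5865·1473
1 = −5865·38604 + 18293·12377
1 = 18293·128189 − 60744·38604
1 = −60744·1064116 + 504245·128189
So 128189·(504245) ≡ 1 (mod 1064116), giving 128189⁻¹ ≡ 504245.
x ≡ 128189⁻¹·213511 ≡ 504245·213511 ≡ 982011 (mod 1064116).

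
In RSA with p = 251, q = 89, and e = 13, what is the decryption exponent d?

φ(n) = (p−1)(q−1) = 250·88 = 22000.
Need d with 13·d ≡ 1 (mod 22000). Apply the extended Euclidean algorithm:
22000 = 1692×13 + 4
13 = 3×4 + 1
4 = 4×1 + 0
Back-substitute:
1 = 13 − 3·4
1 = −3·22000 + 5077·13
So 13·5077 ≡ 1 (mod 22000), hence d = 5077.

5077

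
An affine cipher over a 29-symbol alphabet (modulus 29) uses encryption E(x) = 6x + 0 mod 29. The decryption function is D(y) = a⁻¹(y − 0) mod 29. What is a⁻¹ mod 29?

Run Euclid on (29, 6):
29 = 4·6 + 5
6 = 1·5 + 1
5 = 5·1 + 0
Since gcd(6, 29) = 1, back-substitute to write 1 as a combination:
1 = 6 − 5
1 = −29 + 5·6
So 6·5 ≡ 1 (mod 29).

5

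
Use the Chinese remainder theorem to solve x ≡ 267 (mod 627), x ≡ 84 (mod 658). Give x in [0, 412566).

Write x = 267 + 627·k. Then 627·k ≡ 84 − 267 ≡ 475 (mod 658).
Need 627⁻¹ mod 658. Extended Euclid on (658, 627):
658 = 1×627 + 31
627 = 20×31 + 7
31 = 4×7 + 3
7 = 2×3 + 1
3 = 3×1 + 0
Back-substitute:
1 = 7 − 2·3
1 = −2·31 + 9·7
1 = 9·627 − 182·31
1 = −182·658 + 191·627
627⁻¹ ≡ 191 (mod 658), so k ≡ 191·475 ≡ 579 (mod 658).
x = 267 + 627·579 = 363300.

363300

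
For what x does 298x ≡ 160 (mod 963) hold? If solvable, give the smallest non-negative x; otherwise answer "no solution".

First find gcd(298, 963):
963 = 3×298 + 69
298 = 4×69 + 22
69 = 3×22 + 3
22 = 7×3 + 1
3 = 3×1 + 0
gcd = 1, so a unique solution mod 963 exists.
Back-substitute for the Bézout coefficients:
1 = 22 − 7·3
1 = −7·69 + 22·22
1 = 22·298 − 95·69
1 = −95·963 + 307·298
So 298·(307) ≡ 1 (mod 963), giving 298⁻¹ ≡ 307.
x ≡ 298⁻¹·160 ≡ 307·160 ≡ 7 (mod 963).

7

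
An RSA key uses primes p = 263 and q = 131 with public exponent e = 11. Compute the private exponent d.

24771

φ(n) = (p−1)(q−1) = 262·130 = 34060.
Need d with 11·d ≡ 1 (mod 34060). Apply the extended Euclidean algorithm:
34060 = 3096*11 + 4
11 = 2*4 + 3
4 = 1*3 + 1
3 = 3*1 + 0
Back-substitute:
1 = 4 − 3
1 = −11 + 3·4
1 = 3·34060 − 9289·11
So 11·(-9289) ≡ 1 (mod 34060), hence d ≡ -9289 ≡ 24771 (mod 34060).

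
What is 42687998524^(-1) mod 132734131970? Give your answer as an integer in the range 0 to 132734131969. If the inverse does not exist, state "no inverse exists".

no inverse exists

Euclidean algorithm on 132734131970, 42687998524:
132734131970 = 3*42687998524 + 4670136398
42687998524 = 9*4670136398 + 656770942
4670136398 = 7*656770942 + 72739804
656770942 = 9*72739804 + 2112706
72739804 = 34*2112706 + 907800
2112706 = 2*907800 + 297106
907800 = 3*297106 + 16482
297106 = 18*16482 + 430
16482 = 38*430 + 142
430 = 3*142 + 4
142 = 35*4 + 2
4 = 2*2 + 0
gcd(42687998524, 132734131970) = 2 ≠ 1, so 42687998524 has no multiplicative inverse modulo 132734131970.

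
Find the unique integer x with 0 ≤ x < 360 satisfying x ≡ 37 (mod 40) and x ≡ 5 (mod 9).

77

Write x = 37 + 40·k. Then 40·k ≡ 5 − 37 ≡ 4 (mod 9).
Need 40⁻¹ mod 9. Extended Euclid on (9, 4):
9 = 2·4 + 1
4 = 4·1 + 0
Back-substitute:
1 = 9 − 2·4
40⁻¹ ≡ 7 (mod 9), so k ≡ 7·4 ≡ 1 (mod 9).
x = 37 + 40·1 = 77.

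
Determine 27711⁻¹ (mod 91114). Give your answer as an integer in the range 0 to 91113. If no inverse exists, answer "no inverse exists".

Apply the Euclidean algorithm to 91114 and 27711:
91114 = 3*27711 + 7981
27711 = 3*7981 + 3768
7981 = 2*3768 + 445
3768 = 8*445 + 208
445 = 2*208 + 29
208 = 7*29 + 5
29 = 5*5 + 4
5 = 1*4 + 1
4 = 4*1 + 0
gcd = 1, so the inverse exists. Back-substitute:
1 = 5 − 4
1 = −29 + 6·5
1 = 6·208 − 43·29
1 = −43·445 + 92·208
1 = 92·3768 − 779·445
1 = −779·7981 + 1650·3768
1 = 1650·27711 − 5729·7981
1 = −5729·91114 + 18837·27711
So 27711·18837 ≡ 1 (mod 91114).

18837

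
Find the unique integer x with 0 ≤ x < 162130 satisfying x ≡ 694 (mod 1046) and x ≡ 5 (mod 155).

Write x = 694 + 1046·k. Then 1046·k ≡ 5 − 694 ≡ 86 (mod 155).
Need 1046⁻¹ mod 155. Extended Euclid on (155, 116):
155 = 1·116 + 39
116 = 2·39 + 38
39 = 1·38 + 1
38 = 38·1 + 0
Back-substitute:
1 = 39 − 38
1 = −116 + 3·39
1 = 3·155 − 4·116
1046⁻¹ ≡ 151 (mod 155), so k ≡ 151·86 ≡ 121 (mod 155).
x = 694 + 1046·121 = 127260.

127260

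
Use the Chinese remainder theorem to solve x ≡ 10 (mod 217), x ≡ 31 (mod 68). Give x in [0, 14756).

7171

Write x = 10 + 217·k. Then 217·k ≡ 31 − 10 ≡ 21 (mod 68).
Need 217⁻¹ mod 68. Extended Euclid on (68, 13):
68 = 5*13 + 3
13 = 4*3 + 1
3 = 3*1 + 0
Back-substitute:
1 = 13 − 4·3
1 = −4·68 + 21·13
217⁻¹ ≡ 21 (mod 68), so k ≡ 21·21 ≡ 33 (mod 68).
x = 10 + 217·33 = 7171.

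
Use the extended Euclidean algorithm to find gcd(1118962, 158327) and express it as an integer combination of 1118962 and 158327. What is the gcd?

Euclidean algorithm:
1118962 = 7×158327 + 10673
158327 = 14×10673 + 8905
10673 = 1×8905 + 1768
8905 = 5×1768 + 65
1768 = 27×65 + 13
65 = 5×13 + 0
gcd(1118962, 158327) = 13.
Express as a combination:
13 = 1768 − 27·65
13 = −27·8905 + 136·1768
13 = 136·10673 − 163·8905
13 = −163·158327 + 2418·10673
13 = 2418·1118962 − 17089·158327
So 13 = (2418)·1118962 + (-17089)·158327.

13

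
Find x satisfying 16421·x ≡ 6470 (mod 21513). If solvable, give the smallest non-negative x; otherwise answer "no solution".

20878

First find gcd(16421, 21513):
21513 = 1·16421 + 5092
16421 = 3·5092 + 1145
5092 = 4·1145 + 512
1145 = 2·512 + 121
512 = 4·121 + 28
121 = 4·28 + 9
28 = 3·9 + 1
9 = 9·1 + 0
gcd = 1, so a unique solution mod 21513 exists.
Back-substitute for the Bézout coefficients:
1 = 28 − 3·9
1 = −3·121 + 13·28
1 = 13·512 − 55·121
1 = −55·1145 + 123·512
1 = 123·5092 − 547·1145
1 = −547·16421 + 1764·5092
1 = 1764·21513 − 2311·16421
So 16421·(-2311) ≡ 1 (mod 21513), giving 16421⁻¹ ≡ 19202.
x ≡ 16421⁻¹·6470 ≡ 19202·6470 ≡ 20878 (mod 21513).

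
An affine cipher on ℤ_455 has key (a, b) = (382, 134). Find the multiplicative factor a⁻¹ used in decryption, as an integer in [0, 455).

268

gcd(455, 382) by repeated division:
455 = 1×382 + 73
382 = 5×73 + 17
73 = 4×17 + 5
17 = 3×5 + 2
5 = 2×2 + 1
2 = 2×1 + 0
gcd = 1, so the inverse exists. Back-substitute:
1 = 5 − 2·2
1 = −2·17 + 7·5
1 = 7·73 − 30·17
1 = −30·382 + 157·73
1 = 157·455 − 187·382
So 382·(-187) ≡ 1 (mod 455), and -187 ≡ 268 (mod 455).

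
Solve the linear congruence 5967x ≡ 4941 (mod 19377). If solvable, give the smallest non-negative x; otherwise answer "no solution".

712

First find gcd(5967, 19377):
19377 = 3×5967 + 1476
5967 = 4×1476 + 63
1476 = 23×63 + 27
63 = 2×27 + 9
27 = 3×9 + 0
gcd = 9 and 9 | 4941, so solutions exist. Divide through by 9: 663x ≡ 549 (mod 2153).
Now find 663⁻¹ mod 2153:
2153 = 3×663 + 164
663 = 4×164 + 7
164 = 23×7 + 3
7 = 2×3 + 1
3 = 3×1 + 0
Back-substitute:
1 = 7 − 2·3
1 = −2·164 + 47·7
1 = 47·663 − 190·164
1 = −190·2153 + 617·663
So 663⁻¹ ≡ 617 (mod 2153).
Then x ≡ 617·549 ≡ 712 (mod 2153); the smallest non-negative solution is x = 712.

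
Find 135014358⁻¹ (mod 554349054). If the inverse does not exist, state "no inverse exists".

Euclidean algorithm on 554349054, 135014358:
554349054 = 4×135014358 + 14291622
135014358 = 9×14291622 + 6389760
14291622 = 2×6389760 + 1512102
6389760 = 4×1512102 + 341352
1512102 = 4×341352 + 146694
341352 = 2×146694 + 47964
146694 = 3×47964 + 2802
47964 = 17×2802 + 330
2802 = 8×330 + 162
330 = 2×162 + 6
162 = 27×6 + 0
The gcd is 6, not 1, hence no inverse exists.

no inverse exists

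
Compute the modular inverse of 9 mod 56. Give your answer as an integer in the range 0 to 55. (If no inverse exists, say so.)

gcd(56, 9) by repeated division:
56 = 6×9 + 2
9 = 4×2 + 1
2 = 2×1 + 0
gcd = 1, so the inverse exists. Back-substitute:
1 = 9 − 4·2
1 = −4·56 + 25·9
So 9·25 ≡ 1 (mod 56).

25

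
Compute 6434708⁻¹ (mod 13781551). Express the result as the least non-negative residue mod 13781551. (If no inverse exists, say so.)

no inverse exists

Euclidean algorithm on 13781551, 6434708:
13781551 = 2·6434708 + 912135
6434708 = 7·912135 + 49763
912135 = 18·49763 + 16401
49763 = 3·16401 + 560
16401 = 29·560 + 161
560 = 3·161 + 77
161 = 2·77 + 7
77 = 11·7 + 0
gcd(6434708, 13781551) = 7 ≠ 1, so 6434708 has no multiplicative inverse modulo 13781551.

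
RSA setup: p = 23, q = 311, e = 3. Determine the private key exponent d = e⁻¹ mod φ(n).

φ(n) = (p−1)(q−1) = 22·310 = 6820.
Need d with 3·d ≡ 1 (mod 6820). Apply the extended Euclidean algorithm:
6820 = 2273×3 + 1
3 = 3×1 + 0
Back-substitute:
1 = 6820 − 2273·3
So 3·(-2273) ≡ 1 (mod 6820), hence d ≡ -2273 ≡ 4547 (mod 6820).

4547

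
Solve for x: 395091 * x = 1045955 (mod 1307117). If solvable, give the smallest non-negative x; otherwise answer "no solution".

90785

First find gcd(395091, 1307117):
1307117 = 3·395091 + 121844
395091 = 3·121844 + 29559
121844 = 4·29559 + 3608
29559 = 8·3608 + 695
3608 = 5·695 + 133
695 = 5·133 + 30
133 = 4·30 + 13
30 = 2·13 + 4
13 = 3·4 + 1
4 = 4·1 + 0
gcd = 1, so a unique solution mod 1307117 exists.
Back-substitute for the Bézout coefficients:
1 = 13 − 3·4
1 = −3·30 + 7·13
1 = 7·133 − 31·30
1 = −31·695 + 162·133
1 = 162·3608 − 841·695
1 = −841·29559 + 6890·3608
1 = 6890·121844 − 28401·29559
1 = −28401·395091 + 92093·121844
1 = 92093·1307117 − 304680·395091
So 395091·(-304680) ≡ 1 (mod 1307117), giving 395091⁻¹ ≡ 1002437.
x ≡ 395091⁻¹·1045955 ≡ 1002437·1045955 ≡ 90785 (mod 1307117).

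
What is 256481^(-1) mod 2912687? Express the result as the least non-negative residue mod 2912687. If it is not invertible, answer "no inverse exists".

877573

Run Euclid on (2912687, 256481):
2912687 = 11*256481 + 91396
256481 = 2*91396 + 73689
91396 = 1*73689 + 17707
73689 = 4*17707 + 2861
17707 = 6*2861 + 541
2861 = 5*541 + 156
541 = 3*156 + 73
156 = 2*73 + 10
73 = 7*10 + 3
10 = 3*3 + 1
3 = 3*1 + 0
Since gcd(256481, 2912687) = 1, back-substitute to write 1 as a combination:
1 = 10 − 3·3
1 = −3·73 + 22·10
1 = 22·156 − 47·73
1 = −47·541 + 163·156
1 = 163·2861 − 862·541
1 = −862·17707 + 5335·2861
1 = 5335·73689 − 22202·17707
1 = −22202·91396 + 27537·73689
1 = 27537·256481 − 77276·91396
1 = −77276·2912687 + 877573·256481
So 256481·877573 ≡ 1 (mod 2912687).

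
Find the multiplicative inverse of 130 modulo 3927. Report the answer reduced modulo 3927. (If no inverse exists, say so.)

2326

gcd(3927, 130) by repeated division:
3927 = 30×130 + 27
130 = 4×27 + 22
27 = 1×22 + 5
22 = 4×5 + 2
5 = 2×2 + 1
2 = 2×1 + 0
gcd = 1, so the inverse exists. Back-substitute:
1 = 5 − 2·2
1 = −2·22 + 9·5
1 = 9·27 − 11·22
1 = −11·130 + 53·27
1 = 53·3927 − 1601·130
So 130·(-1601) ≡ 1 (mod 3927), and -1601 ≡ 2326 (mod 3927).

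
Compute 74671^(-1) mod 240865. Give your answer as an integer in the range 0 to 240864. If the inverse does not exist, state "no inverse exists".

Extended Euclidean algorithm:
240865 = 3×74671 + 16852
74671 = 4×16852 + 7263
16852 = 2×7263 + 2326
7263 = 3×2326 + 285
2326 = 8×285 + 46
285 = 6×46 + 9
46 = 5×9 + 1
9 = 9×1 + 0
The gcd is 1. Working backward:
1 = 46 − 5·9
1 = −5·285 + 31·46
1 = 31·2326 − 253·285
1 = −253·7263 + 790·2326
1 = 790·16852 − 1833·7263
1 = −1833·74671 + 8122·16852
1 = 8122·240865 − 26199·74671
Thus 74671·(-26199) ≡ 1 (mod 240865); reducing, -26199 mod 240865 = 214666.

214666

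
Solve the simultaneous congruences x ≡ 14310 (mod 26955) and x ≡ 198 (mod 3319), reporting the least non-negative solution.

Write x = 14310 + 26955·k. Then 26955·k ≡ 198 − 14310 ≡ 2483 (mod 3319).
Need 26955⁻¹ mod 3319. Extended Euclid on (3319, 403):
3319 = 8×403 + 95
403 = 4×95 + 23
95 = 4×23 + 3
23 = 7×3 + 2
3 = 1×2 + 1
2 = 2×1 + 0
Back-substitute:
1 = 3 − 2
1 = −23 + 8·3
1 = 8·95 − 33·23
1 = −33·403 + 140·95
1 = 140·3319 − 1153·403
26955⁻¹ ≡ 2166 (mod 3319), so k ≡ 2166·2483 ≡ 1398 (mod 3319).
x = 14310 + 26955·1398 = 37697400.

37697400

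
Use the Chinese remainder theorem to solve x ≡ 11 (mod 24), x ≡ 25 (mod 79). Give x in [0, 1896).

1763

Write x = 11 + 24·k. Then 24·k ≡ 25 − 11 ≡ 14 (mod 79).
Need 24⁻¹ mod 79. Extended Euclid on (79, 24):
79 = 3×24 + 7
24 = 3×7 + 3
7 = 2×3 + 1
3 = 3×1 + 0
Back-substitute:
1 = 7 − 2·3
1 = −2·24 + 7·7
1 = 7·79 − 23·24
24⁻¹ ≡ 56 (mod 79), so k ≡ 56·14 ≡ 73 (mod 79).
x = 11 + 24·73 = 1763.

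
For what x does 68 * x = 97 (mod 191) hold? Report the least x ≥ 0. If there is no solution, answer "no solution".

First find gcd(68, 191):
191 = 2*68 + 55
68 = 1*55 + 13
55 = 4*13 + 3
13 = 4*3 + 1
3 = 3*1 + 0
gcd = 1, so a unique solution mod 191 exists.
Back-substitute for the Bézout coefficients:
1 = 13 − 4·3
1 = −4·55 + 17·13
1 = 17·68 − 21·55
1 = −21·191 + 59·68
So 68·(59) ≡ 1 (mod 191), giving 68⁻¹ ≡ 59.
x ≡ 68⁻¹·97 ≡ 59·97 ≡ 184 (mod 191).

184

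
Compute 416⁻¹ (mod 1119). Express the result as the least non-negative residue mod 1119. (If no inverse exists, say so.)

347

Extended Euclidean algorithm:
1119 = 2×416 + 287
416 = 1×287 + 129
287 = 2×129 + 29
129 = 4×29 + 13
29 = 2×13 + 3
13 = 4×3 + 1
3 = 3×1 + 0
gcd = 1, so the inverse exists. Back-substitute:
1 = 13 − 4·3
1 = −4·29 + 9·13
1 = 9·129 − 40·29
1 = −40·287 + 89·129
1 = 89·416 − 129·287
1 = −129·1119 + 347·416
So 416·347 ≡ 1 (mod 1119).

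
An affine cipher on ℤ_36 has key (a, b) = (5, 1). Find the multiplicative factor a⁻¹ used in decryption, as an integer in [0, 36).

Apply the Euclidean algorithm to 36 and 5:
36 = 7*5 + 1
5 = 5*1 + 0
gcd = 1, so the inverse exists. Back-substitute:
1 = 36 − 7·5
So 5·(-7) ≡ 1 (mod 36), and -7 ≡ 29 (mod 36).

29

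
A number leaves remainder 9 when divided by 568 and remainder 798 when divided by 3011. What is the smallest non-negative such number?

316953

Write x = 9 + 568·k. Then 568·k ≡ 798 − 9 ≡ 789 (mod 3011).
Need 568⁻¹ mod 3011. Extended Euclid on (3011, 568):
3011 = 5·568 + 171
568 = 3·171 + 55
171 = 3·55 + 6
55 = 9·6 + 1
6 = 6·1 + 0
Back-substitute:
1 = 55 − 9·6
1 = −9·171 + 28·55
1 = 28·568 − 93·171
1 = −93·3011 + 493·568
568⁻¹ ≡ 493 (mod 3011), so k ≡ 493·789 ≡ 558 (mod 3011).
x = 9 + 568·558 = 316953.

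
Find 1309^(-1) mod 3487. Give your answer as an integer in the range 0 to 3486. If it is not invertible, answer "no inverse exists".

no inverse exists

Compute gcd(1309, 3487):
3487 = 2×1309 + 869
1309 = 1×869 + 440
869 = 1×440 + 429
440 = 1×429 + 11
429 = 39×11 + 0
Since gcd = 11 > 1, 1309 is not a unit mod 3487.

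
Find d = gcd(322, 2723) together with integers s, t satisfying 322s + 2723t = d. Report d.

Apply Euclid's algorithm to 2723 and 322:
2723 = 8×322 + 147
322 = 2×147 + 28
147 = 5×28 + 7
28 = 4×7 + 0
gcd(322, 2723) = 7.
Back-substituting:
7 = 147 − 5·28
7 = −5·322 + 11·147
7 = 11·2723 − 93·322
So 7 = (11)·2723 + (-93)·322.

7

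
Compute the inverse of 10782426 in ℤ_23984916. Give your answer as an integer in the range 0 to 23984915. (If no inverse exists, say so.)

Euclidean algorithm on 23984916, 10782426:
23984916 = 2×10782426 + 2420064
10782426 = 4×2420064 + 1102170
2420064 = 2×1102170 + 215724
1102170 = 5×215724 + 23550
215724 = 9×23550 + 3774
23550 = 6×3774 + 906
3774 = 4×906 + 150
906 = 6×150 + 6
150 = 25×6 + 0
gcd(10782426, 23984916) = 6 ≠ 1, so 10782426 has no multiplicative inverse modulo 23984916.

no inverse exists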